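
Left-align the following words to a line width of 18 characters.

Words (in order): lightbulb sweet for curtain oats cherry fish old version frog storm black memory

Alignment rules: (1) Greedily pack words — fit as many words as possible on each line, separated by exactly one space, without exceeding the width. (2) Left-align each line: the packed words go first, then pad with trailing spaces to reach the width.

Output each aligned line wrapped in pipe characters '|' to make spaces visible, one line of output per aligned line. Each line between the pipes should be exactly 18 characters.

Answer: |lightbulb sweet   |
|for curtain oats  |
|cherry fish old   |
|version frog storm|
|black memory      |

Derivation:
Line 1: ['lightbulb', 'sweet'] (min_width=15, slack=3)
Line 2: ['for', 'curtain', 'oats'] (min_width=16, slack=2)
Line 3: ['cherry', 'fish', 'old'] (min_width=15, slack=3)
Line 4: ['version', 'frog', 'storm'] (min_width=18, slack=0)
Line 5: ['black', 'memory'] (min_width=12, slack=6)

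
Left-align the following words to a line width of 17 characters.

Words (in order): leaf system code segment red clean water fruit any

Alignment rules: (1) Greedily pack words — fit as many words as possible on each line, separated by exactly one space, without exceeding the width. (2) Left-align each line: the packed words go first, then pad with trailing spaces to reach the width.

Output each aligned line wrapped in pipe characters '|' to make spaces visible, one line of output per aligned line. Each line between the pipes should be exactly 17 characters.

Line 1: ['leaf', 'system', 'code'] (min_width=16, slack=1)
Line 2: ['segment', 'red', 'clean'] (min_width=17, slack=0)
Line 3: ['water', 'fruit', 'any'] (min_width=15, slack=2)

Answer: |leaf system code |
|segment red clean|
|water fruit any  |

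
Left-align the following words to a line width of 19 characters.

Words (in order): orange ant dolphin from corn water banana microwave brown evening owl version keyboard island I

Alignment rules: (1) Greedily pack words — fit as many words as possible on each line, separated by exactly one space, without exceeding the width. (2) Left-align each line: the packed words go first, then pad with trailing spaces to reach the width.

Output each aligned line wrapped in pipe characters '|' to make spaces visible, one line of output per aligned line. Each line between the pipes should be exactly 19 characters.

Answer: |orange ant dolphin |
|from corn water    |
|banana microwave   |
|brown evening owl  |
|version keyboard   |
|island I           |

Derivation:
Line 1: ['orange', 'ant', 'dolphin'] (min_width=18, slack=1)
Line 2: ['from', 'corn', 'water'] (min_width=15, slack=4)
Line 3: ['banana', 'microwave'] (min_width=16, slack=3)
Line 4: ['brown', 'evening', 'owl'] (min_width=17, slack=2)
Line 5: ['version', 'keyboard'] (min_width=16, slack=3)
Line 6: ['island', 'I'] (min_width=8, slack=11)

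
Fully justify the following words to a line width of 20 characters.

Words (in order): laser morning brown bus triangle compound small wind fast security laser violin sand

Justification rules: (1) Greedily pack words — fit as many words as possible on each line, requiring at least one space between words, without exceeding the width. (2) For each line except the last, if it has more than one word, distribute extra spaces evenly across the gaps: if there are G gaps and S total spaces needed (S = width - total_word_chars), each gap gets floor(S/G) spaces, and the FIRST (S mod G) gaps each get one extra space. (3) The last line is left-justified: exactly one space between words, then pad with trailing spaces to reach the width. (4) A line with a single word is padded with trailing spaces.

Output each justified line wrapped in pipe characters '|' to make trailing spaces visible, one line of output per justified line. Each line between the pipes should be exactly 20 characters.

Answer: |laser  morning brown|
|bus         triangle|
|compound  small wind|
|fast  security laser|
|violin sand         |

Derivation:
Line 1: ['laser', 'morning', 'brown'] (min_width=19, slack=1)
Line 2: ['bus', 'triangle'] (min_width=12, slack=8)
Line 3: ['compound', 'small', 'wind'] (min_width=19, slack=1)
Line 4: ['fast', 'security', 'laser'] (min_width=19, slack=1)
Line 5: ['violin', 'sand'] (min_width=11, slack=9)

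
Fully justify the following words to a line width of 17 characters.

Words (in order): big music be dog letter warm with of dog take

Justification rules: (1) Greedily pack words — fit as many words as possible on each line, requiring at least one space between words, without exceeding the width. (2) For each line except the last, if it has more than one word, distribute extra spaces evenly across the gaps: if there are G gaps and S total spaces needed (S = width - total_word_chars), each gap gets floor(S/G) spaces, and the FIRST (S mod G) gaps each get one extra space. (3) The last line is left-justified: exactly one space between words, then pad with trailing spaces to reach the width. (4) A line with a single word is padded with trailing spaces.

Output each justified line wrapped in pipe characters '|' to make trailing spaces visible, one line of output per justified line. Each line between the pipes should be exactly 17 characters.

Line 1: ['big', 'music', 'be', 'dog'] (min_width=16, slack=1)
Line 2: ['letter', 'warm', 'with'] (min_width=16, slack=1)
Line 3: ['of', 'dog', 'take'] (min_width=11, slack=6)

Answer: |big  music be dog|
|letter  warm with|
|of dog take      |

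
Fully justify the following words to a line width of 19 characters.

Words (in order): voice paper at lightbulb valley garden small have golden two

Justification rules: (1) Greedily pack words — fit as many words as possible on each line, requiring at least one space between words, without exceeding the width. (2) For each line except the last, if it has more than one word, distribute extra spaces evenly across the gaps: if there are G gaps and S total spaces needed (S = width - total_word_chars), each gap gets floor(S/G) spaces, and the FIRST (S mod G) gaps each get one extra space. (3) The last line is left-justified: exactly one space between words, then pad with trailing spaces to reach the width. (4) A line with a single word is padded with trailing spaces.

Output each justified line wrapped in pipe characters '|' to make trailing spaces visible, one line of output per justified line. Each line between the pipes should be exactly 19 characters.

Answer: |voice    paper   at|
|lightbulb    valley|
|garden  small  have|
|golden two         |

Derivation:
Line 1: ['voice', 'paper', 'at'] (min_width=14, slack=5)
Line 2: ['lightbulb', 'valley'] (min_width=16, slack=3)
Line 3: ['garden', 'small', 'have'] (min_width=17, slack=2)
Line 4: ['golden', 'two'] (min_width=10, slack=9)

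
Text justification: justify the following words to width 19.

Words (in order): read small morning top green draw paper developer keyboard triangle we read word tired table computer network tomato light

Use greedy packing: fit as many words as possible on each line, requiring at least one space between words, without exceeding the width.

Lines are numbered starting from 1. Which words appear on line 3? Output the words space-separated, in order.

Line 1: ['read', 'small', 'morning'] (min_width=18, slack=1)
Line 2: ['top', 'green', 'draw'] (min_width=14, slack=5)
Line 3: ['paper', 'developer'] (min_width=15, slack=4)
Line 4: ['keyboard', 'triangle'] (min_width=17, slack=2)
Line 5: ['we', 'read', 'word', 'tired'] (min_width=18, slack=1)
Line 6: ['table', 'computer'] (min_width=14, slack=5)
Line 7: ['network', 'tomato'] (min_width=14, slack=5)
Line 8: ['light'] (min_width=5, slack=14)

Answer: paper developer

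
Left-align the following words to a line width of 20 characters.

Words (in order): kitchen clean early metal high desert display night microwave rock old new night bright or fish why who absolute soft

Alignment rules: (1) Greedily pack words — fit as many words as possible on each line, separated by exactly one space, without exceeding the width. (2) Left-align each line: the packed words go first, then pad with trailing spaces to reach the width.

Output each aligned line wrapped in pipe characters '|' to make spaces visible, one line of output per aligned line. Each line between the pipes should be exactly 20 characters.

Answer: |kitchen clean early |
|metal high desert   |
|display night       |
|microwave rock old  |
|new night bright or |
|fish why who        |
|absolute soft       |

Derivation:
Line 1: ['kitchen', 'clean', 'early'] (min_width=19, slack=1)
Line 2: ['metal', 'high', 'desert'] (min_width=17, slack=3)
Line 3: ['display', 'night'] (min_width=13, slack=7)
Line 4: ['microwave', 'rock', 'old'] (min_width=18, slack=2)
Line 5: ['new', 'night', 'bright', 'or'] (min_width=19, slack=1)
Line 6: ['fish', 'why', 'who'] (min_width=12, slack=8)
Line 7: ['absolute', 'soft'] (min_width=13, slack=7)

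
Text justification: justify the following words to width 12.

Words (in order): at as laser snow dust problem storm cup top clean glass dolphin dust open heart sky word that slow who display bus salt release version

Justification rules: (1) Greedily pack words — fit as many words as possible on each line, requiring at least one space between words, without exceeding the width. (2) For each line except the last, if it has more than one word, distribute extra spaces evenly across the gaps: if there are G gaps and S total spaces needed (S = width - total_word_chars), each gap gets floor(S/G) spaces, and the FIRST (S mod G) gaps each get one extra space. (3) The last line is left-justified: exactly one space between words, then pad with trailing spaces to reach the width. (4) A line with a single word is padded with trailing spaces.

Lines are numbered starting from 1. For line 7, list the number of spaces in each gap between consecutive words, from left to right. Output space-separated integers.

Line 1: ['at', 'as', 'laser'] (min_width=11, slack=1)
Line 2: ['snow', 'dust'] (min_width=9, slack=3)
Line 3: ['problem'] (min_width=7, slack=5)
Line 4: ['storm', 'cup'] (min_width=9, slack=3)
Line 5: ['top', 'clean'] (min_width=9, slack=3)
Line 6: ['glass'] (min_width=5, slack=7)
Line 7: ['dolphin', 'dust'] (min_width=12, slack=0)
Line 8: ['open', 'heart'] (min_width=10, slack=2)
Line 9: ['sky', 'word'] (min_width=8, slack=4)
Line 10: ['that', 'slow'] (min_width=9, slack=3)
Line 11: ['who', 'display'] (min_width=11, slack=1)
Line 12: ['bus', 'salt'] (min_width=8, slack=4)
Line 13: ['release'] (min_width=7, slack=5)
Line 14: ['version'] (min_width=7, slack=5)

Answer: 1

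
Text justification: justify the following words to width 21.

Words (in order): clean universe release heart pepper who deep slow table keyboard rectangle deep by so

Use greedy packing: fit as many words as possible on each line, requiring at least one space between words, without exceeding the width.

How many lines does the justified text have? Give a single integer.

Line 1: ['clean', 'universe'] (min_width=14, slack=7)
Line 2: ['release', 'heart', 'pepper'] (min_width=20, slack=1)
Line 3: ['who', 'deep', 'slow', 'table'] (min_width=19, slack=2)
Line 4: ['keyboard', 'rectangle'] (min_width=18, slack=3)
Line 5: ['deep', 'by', 'so'] (min_width=10, slack=11)
Total lines: 5

Answer: 5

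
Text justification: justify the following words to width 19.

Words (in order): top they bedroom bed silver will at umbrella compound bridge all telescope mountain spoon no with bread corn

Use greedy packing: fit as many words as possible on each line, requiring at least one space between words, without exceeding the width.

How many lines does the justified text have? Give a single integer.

Answer: 7

Derivation:
Line 1: ['top', 'they', 'bedroom'] (min_width=16, slack=3)
Line 2: ['bed', 'silver', 'will', 'at'] (min_width=18, slack=1)
Line 3: ['umbrella', 'compound'] (min_width=17, slack=2)
Line 4: ['bridge', 'all'] (min_width=10, slack=9)
Line 5: ['telescope', 'mountain'] (min_width=18, slack=1)
Line 6: ['spoon', 'no', 'with', 'bread'] (min_width=19, slack=0)
Line 7: ['corn'] (min_width=4, slack=15)
Total lines: 7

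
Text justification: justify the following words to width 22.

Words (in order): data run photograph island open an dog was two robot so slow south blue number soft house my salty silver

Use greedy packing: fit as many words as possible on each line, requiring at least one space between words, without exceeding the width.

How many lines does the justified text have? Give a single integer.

Line 1: ['data', 'run', 'photograph'] (min_width=19, slack=3)
Line 2: ['island', 'open', 'an', 'dog', 'was'] (min_width=22, slack=0)
Line 3: ['two', 'robot', 'so', 'slow'] (min_width=17, slack=5)
Line 4: ['south', 'blue', 'number', 'soft'] (min_width=22, slack=0)
Line 5: ['house', 'my', 'salty', 'silver'] (min_width=21, slack=1)
Total lines: 5

Answer: 5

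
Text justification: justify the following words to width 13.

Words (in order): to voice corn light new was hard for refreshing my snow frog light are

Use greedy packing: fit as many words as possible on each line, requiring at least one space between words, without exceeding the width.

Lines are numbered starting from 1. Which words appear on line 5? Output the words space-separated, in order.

Line 1: ['to', 'voice', 'corn'] (min_width=13, slack=0)
Line 2: ['light', 'new', 'was'] (min_width=13, slack=0)
Line 3: ['hard', 'for'] (min_width=8, slack=5)
Line 4: ['refreshing', 'my'] (min_width=13, slack=0)
Line 5: ['snow', 'frog'] (min_width=9, slack=4)
Line 6: ['light', 'are'] (min_width=9, slack=4)

Answer: snow frog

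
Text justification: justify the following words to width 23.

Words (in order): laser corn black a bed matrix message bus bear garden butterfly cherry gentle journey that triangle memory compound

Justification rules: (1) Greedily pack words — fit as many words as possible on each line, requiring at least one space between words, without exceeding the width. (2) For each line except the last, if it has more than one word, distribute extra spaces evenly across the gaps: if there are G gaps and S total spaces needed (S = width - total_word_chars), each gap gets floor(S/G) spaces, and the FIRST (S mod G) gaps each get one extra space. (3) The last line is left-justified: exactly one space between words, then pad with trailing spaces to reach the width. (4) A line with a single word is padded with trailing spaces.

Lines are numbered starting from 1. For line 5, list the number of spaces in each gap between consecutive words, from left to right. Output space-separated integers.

Answer: 9

Derivation:
Line 1: ['laser', 'corn', 'black', 'a', 'bed'] (min_width=22, slack=1)
Line 2: ['matrix', 'message', 'bus', 'bear'] (min_width=23, slack=0)
Line 3: ['garden', 'butterfly', 'cherry'] (min_width=23, slack=0)
Line 4: ['gentle', 'journey', 'that'] (min_width=19, slack=4)
Line 5: ['triangle', 'memory'] (min_width=15, slack=8)
Line 6: ['compound'] (min_width=8, slack=15)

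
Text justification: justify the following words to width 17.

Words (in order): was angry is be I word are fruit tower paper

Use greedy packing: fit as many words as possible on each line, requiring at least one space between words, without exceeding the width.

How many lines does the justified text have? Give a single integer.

Answer: 3

Derivation:
Line 1: ['was', 'angry', 'is', 'be', 'I'] (min_width=17, slack=0)
Line 2: ['word', 'are', 'fruit'] (min_width=14, slack=3)
Line 3: ['tower', 'paper'] (min_width=11, slack=6)
Total lines: 3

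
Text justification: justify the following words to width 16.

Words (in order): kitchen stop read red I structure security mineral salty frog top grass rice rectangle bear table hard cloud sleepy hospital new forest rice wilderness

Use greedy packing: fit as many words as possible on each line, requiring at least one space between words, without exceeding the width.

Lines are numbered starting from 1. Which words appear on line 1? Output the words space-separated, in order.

Answer: kitchen stop

Derivation:
Line 1: ['kitchen', 'stop'] (min_width=12, slack=4)
Line 2: ['read', 'red', 'I'] (min_width=10, slack=6)
Line 3: ['structure'] (min_width=9, slack=7)
Line 4: ['security', 'mineral'] (min_width=16, slack=0)
Line 5: ['salty', 'frog', 'top'] (min_width=14, slack=2)
Line 6: ['grass', 'rice'] (min_width=10, slack=6)
Line 7: ['rectangle', 'bear'] (min_width=14, slack=2)
Line 8: ['table', 'hard', 'cloud'] (min_width=16, slack=0)
Line 9: ['sleepy', 'hospital'] (min_width=15, slack=1)
Line 10: ['new', 'forest', 'rice'] (min_width=15, slack=1)
Line 11: ['wilderness'] (min_width=10, slack=6)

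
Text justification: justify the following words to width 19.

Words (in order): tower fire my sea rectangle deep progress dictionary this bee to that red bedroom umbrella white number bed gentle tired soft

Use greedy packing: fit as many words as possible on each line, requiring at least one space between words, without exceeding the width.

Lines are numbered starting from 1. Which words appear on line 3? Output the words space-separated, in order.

Answer: progress dictionary

Derivation:
Line 1: ['tower', 'fire', 'my', 'sea'] (min_width=17, slack=2)
Line 2: ['rectangle', 'deep'] (min_width=14, slack=5)
Line 3: ['progress', 'dictionary'] (min_width=19, slack=0)
Line 4: ['this', 'bee', 'to', 'that'] (min_width=16, slack=3)
Line 5: ['red', 'bedroom'] (min_width=11, slack=8)
Line 6: ['umbrella', 'white'] (min_width=14, slack=5)
Line 7: ['number', 'bed', 'gentle'] (min_width=17, slack=2)
Line 8: ['tired', 'soft'] (min_width=10, slack=9)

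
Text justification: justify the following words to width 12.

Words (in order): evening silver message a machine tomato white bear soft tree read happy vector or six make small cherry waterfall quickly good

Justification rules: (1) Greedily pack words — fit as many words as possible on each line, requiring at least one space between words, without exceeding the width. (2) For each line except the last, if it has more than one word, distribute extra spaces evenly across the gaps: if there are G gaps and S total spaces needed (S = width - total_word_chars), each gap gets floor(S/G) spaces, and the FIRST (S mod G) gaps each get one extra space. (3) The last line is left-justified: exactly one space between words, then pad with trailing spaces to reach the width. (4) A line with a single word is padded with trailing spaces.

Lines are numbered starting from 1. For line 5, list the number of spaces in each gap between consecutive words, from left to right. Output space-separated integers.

Answer: 1

Derivation:
Line 1: ['evening'] (min_width=7, slack=5)
Line 2: ['silver'] (min_width=6, slack=6)
Line 3: ['message', 'a'] (min_width=9, slack=3)
Line 4: ['machine'] (min_width=7, slack=5)
Line 5: ['tomato', 'white'] (min_width=12, slack=0)
Line 6: ['bear', 'soft'] (min_width=9, slack=3)
Line 7: ['tree', 'read'] (min_width=9, slack=3)
Line 8: ['happy', 'vector'] (min_width=12, slack=0)
Line 9: ['or', 'six', 'make'] (min_width=11, slack=1)
Line 10: ['small', 'cherry'] (min_width=12, slack=0)
Line 11: ['waterfall'] (min_width=9, slack=3)
Line 12: ['quickly', 'good'] (min_width=12, slack=0)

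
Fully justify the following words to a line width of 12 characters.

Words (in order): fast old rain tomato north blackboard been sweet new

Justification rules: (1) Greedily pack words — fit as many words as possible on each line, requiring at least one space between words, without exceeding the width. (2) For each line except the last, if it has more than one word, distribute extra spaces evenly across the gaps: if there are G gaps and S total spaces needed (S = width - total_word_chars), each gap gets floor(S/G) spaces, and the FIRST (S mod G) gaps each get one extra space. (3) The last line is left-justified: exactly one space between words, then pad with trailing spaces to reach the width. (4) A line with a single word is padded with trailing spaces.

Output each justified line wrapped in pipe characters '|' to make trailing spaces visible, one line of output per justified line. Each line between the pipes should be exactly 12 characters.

Answer: |fast     old|
|rain  tomato|
|north       |
|blackboard  |
|been   sweet|
|new         |

Derivation:
Line 1: ['fast', 'old'] (min_width=8, slack=4)
Line 2: ['rain', 'tomato'] (min_width=11, slack=1)
Line 3: ['north'] (min_width=5, slack=7)
Line 4: ['blackboard'] (min_width=10, slack=2)
Line 5: ['been', 'sweet'] (min_width=10, slack=2)
Line 6: ['new'] (min_width=3, slack=9)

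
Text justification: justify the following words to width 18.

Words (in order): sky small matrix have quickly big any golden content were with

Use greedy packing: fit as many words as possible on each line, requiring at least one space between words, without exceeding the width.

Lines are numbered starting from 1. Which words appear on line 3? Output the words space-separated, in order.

Line 1: ['sky', 'small', 'matrix'] (min_width=16, slack=2)
Line 2: ['have', 'quickly', 'big'] (min_width=16, slack=2)
Line 3: ['any', 'golden', 'content'] (min_width=18, slack=0)
Line 4: ['were', 'with'] (min_width=9, slack=9)

Answer: any golden content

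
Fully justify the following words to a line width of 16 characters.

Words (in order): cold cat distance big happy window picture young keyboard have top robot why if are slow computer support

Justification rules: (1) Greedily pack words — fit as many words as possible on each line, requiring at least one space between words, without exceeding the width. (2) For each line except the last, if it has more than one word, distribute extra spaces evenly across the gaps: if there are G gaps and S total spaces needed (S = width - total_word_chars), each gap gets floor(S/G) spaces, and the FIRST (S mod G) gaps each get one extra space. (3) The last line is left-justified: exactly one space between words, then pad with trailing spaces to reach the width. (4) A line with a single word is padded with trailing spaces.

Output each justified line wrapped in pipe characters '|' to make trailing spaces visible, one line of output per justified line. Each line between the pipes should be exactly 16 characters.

Answer: |cold         cat|
|distance     big|
|happy     window|
|picture    young|
|keyboard    have|
|top robot why if|
|are         slow|
|computer support|

Derivation:
Line 1: ['cold', 'cat'] (min_width=8, slack=8)
Line 2: ['distance', 'big'] (min_width=12, slack=4)
Line 3: ['happy', 'window'] (min_width=12, slack=4)
Line 4: ['picture', 'young'] (min_width=13, slack=3)
Line 5: ['keyboard', 'have'] (min_width=13, slack=3)
Line 6: ['top', 'robot', 'why', 'if'] (min_width=16, slack=0)
Line 7: ['are', 'slow'] (min_width=8, slack=8)
Line 8: ['computer', 'support'] (min_width=16, slack=0)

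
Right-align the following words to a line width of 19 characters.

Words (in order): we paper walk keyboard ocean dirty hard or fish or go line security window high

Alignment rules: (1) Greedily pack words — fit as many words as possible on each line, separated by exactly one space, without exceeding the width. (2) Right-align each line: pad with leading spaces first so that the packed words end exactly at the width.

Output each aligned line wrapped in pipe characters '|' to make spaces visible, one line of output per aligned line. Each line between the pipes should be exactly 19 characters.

Line 1: ['we', 'paper', 'walk'] (min_width=13, slack=6)
Line 2: ['keyboard', 'ocean'] (min_width=14, slack=5)
Line 3: ['dirty', 'hard', 'or', 'fish'] (min_width=18, slack=1)
Line 4: ['or', 'go', 'line', 'security'] (min_width=19, slack=0)
Line 5: ['window', 'high'] (min_width=11, slack=8)

Answer: |      we paper walk|
|     keyboard ocean|
| dirty hard or fish|
|or go line security|
|        window high|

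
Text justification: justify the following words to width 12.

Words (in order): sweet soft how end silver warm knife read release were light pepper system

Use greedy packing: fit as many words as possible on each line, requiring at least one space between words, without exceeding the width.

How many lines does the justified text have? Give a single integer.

Line 1: ['sweet', 'soft'] (min_width=10, slack=2)
Line 2: ['how', 'end'] (min_width=7, slack=5)
Line 3: ['silver', 'warm'] (min_width=11, slack=1)
Line 4: ['knife', 'read'] (min_width=10, slack=2)
Line 5: ['release', 'were'] (min_width=12, slack=0)
Line 6: ['light', 'pepper'] (min_width=12, slack=0)
Line 7: ['system'] (min_width=6, slack=6)
Total lines: 7

Answer: 7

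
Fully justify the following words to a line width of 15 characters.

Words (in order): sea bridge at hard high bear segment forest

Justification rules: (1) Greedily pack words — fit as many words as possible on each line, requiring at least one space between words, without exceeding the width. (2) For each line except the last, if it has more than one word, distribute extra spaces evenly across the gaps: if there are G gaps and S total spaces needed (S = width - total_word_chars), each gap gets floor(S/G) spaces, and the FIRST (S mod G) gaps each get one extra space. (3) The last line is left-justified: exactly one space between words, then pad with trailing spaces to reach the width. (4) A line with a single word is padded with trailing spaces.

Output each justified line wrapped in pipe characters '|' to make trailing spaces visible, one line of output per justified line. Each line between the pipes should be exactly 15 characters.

Line 1: ['sea', 'bridge', 'at'] (min_width=13, slack=2)
Line 2: ['hard', 'high', 'bear'] (min_width=14, slack=1)
Line 3: ['segment', 'forest'] (min_width=14, slack=1)

Answer: |sea  bridge  at|
|hard  high bear|
|segment forest |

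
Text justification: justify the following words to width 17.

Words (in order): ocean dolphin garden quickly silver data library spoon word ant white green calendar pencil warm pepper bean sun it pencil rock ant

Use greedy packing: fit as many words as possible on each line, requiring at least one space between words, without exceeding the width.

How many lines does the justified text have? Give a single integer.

Line 1: ['ocean', 'dolphin'] (min_width=13, slack=4)
Line 2: ['garden', 'quickly'] (min_width=14, slack=3)
Line 3: ['silver', 'data'] (min_width=11, slack=6)
Line 4: ['library', 'spoon'] (min_width=13, slack=4)
Line 5: ['word', 'ant', 'white'] (min_width=14, slack=3)
Line 6: ['green', 'calendar'] (min_width=14, slack=3)
Line 7: ['pencil', 'warm'] (min_width=11, slack=6)
Line 8: ['pepper', 'bean', 'sun'] (min_width=15, slack=2)
Line 9: ['it', 'pencil', 'rock'] (min_width=14, slack=3)
Line 10: ['ant'] (min_width=3, slack=14)
Total lines: 10

Answer: 10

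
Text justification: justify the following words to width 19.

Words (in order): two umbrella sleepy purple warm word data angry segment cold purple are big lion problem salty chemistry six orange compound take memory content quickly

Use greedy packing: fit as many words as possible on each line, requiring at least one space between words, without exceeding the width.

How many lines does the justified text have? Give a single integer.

Line 1: ['two', 'umbrella', 'sleepy'] (min_width=19, slack=0)
Line 2: ['purple', 'warm', 'word'] (min_width=16, slack=3)
Line 3: ['data', 'angry', 'segment'] (min_width=18, slack=1)
Line 4: ['cold', 'purple', 'are', 'big'] (min_width=19, slack=0)
Line 5: ['lion', 'problem', 'salty'] (min_width=18, slack=1)
Line 6: ['chemistry', 'six'] (min_width=13, slack=6)
Line 7: ['orange', 'compound'] (min_width=15, slack=4)
Line 8: ['take', 'memory', 'content'] (min_width=19, slack=0)
Line 9: ['quickly'] (min_width=7, slack=12)
Total lines: 9

Answer: 9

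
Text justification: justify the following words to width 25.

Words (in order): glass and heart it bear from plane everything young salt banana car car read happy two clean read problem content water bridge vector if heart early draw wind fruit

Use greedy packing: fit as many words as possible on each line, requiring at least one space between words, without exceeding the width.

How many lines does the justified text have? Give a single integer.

Line 1: ['glass', 'and', 'heart', 'it', 'bear'] (min_width=23, slack=2)
Line 2: ['from', 'plane', 'everything'] (min_width=21, slack=4)
Line 3: ['young', 'salt', 'banana', 'car', 'car'] (min_width=25, slack=0)
Line 4: ['read', 'happy', 'two', 'clean', 'read'] (min_width=25, slack=0)
Line 5: ['problem', 'content', 'water'] (min_width=21, slack=4)
Line 6: ['bridge', 'vector', 'if', 'heart'] (min_width=22, slack=3)
Line 7: ['early', 'draw', 'wind', 'fruit'] (min_width=21, slack=4)
Total lines: 7

Answer: 7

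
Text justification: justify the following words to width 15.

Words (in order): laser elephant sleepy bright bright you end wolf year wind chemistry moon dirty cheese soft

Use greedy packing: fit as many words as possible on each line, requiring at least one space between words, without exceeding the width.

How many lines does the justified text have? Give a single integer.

Line 1: ['laser', 'elephant'] (min_width=14, slack=1)
Line 2: ['sleepy', 'bright'] (min_width=13, slack=2)
Line 3: ['bright', 'you', 'end'] (min_width=14, slack=1)
Line 4: ['wolf', 'year', 'wind'] (min_width=14, slack=1)
Line 5: ['chemistry', 'moon'] (min_width=14, slack=1)
Line 6: ['dirty', 'cheese'] (min_width=12, slack=3)
Line 7: ['soft'] (min_width=4, slack=11)
Total lines: 7

Answer: 7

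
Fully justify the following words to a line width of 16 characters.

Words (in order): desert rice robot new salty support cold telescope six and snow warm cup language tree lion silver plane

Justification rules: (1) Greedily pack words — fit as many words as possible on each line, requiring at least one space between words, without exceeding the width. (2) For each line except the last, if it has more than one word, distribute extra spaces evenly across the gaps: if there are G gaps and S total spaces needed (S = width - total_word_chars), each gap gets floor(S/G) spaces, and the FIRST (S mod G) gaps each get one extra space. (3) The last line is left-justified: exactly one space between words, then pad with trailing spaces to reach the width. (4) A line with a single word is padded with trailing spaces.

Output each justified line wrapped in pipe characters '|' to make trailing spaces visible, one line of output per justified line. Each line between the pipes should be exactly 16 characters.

Answer: |desert      rice|
|robot  new salty|
|support     cold|
|telescope    six|
|and   snow  warm|
|cup     language|
|tree lion silver|
|plane           |

Derivation:
Line 1: ['desert', 'rice'] (min_width=11, slack=5)
Line 2: ['robot', 'new', 'salty'] (min_width=15, slack=1)
Line 3: ['support', 'cold'] (min_width=12, slack=4)
Line 4: ['telescope', 'six'] (min_width=13, slack=3)
Line 5: ['and', 'snow', 'warm'] (min_width=13, slack=3)
Line 6: ['cup', 'language'] (min_width=12, slack=4)
Line 7: ['tree', 'lion', 'silver'] (min_width=16, slack=0)
Line 8: ['plane'] (min_width=5, slack=11)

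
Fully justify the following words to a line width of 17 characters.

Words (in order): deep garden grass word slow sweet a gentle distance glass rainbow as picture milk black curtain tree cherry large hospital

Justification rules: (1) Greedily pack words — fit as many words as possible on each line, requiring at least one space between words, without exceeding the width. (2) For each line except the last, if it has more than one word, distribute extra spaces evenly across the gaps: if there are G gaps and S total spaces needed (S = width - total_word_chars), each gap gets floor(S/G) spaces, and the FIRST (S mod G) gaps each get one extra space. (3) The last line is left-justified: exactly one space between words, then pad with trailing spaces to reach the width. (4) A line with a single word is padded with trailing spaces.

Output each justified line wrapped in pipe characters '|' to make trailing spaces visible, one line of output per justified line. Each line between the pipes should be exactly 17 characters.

Line 1: ['deep', 'garden', 'grass'] (min_width=17, slack=0)
Line 2: ['word', 'slow', 'sweet', 'a'] (min_width=17, slack=0)
Line 3: ['gentle', 'distance'] (min_width=15, slack=2)
Line 4: ['glass', 'rainbow', 'as'] (min_width=16, slack=1)
Line 5: ['picture', 'milk'] (min_width=12, slack=5)
Line 6: ['black', 'curtain'] (min_width=13, slack=4)
Line 7: ['tree', 'cherry', 'large'] (min_width=17, slack=0)
Line 8: ['hospital'] (min_width=8, slack=9)

Answer: |deep garden grass|
|word slow sweet a|
|gentle   distance|
|glass  rainbow as|
|picture      milk|
|black     curtain|
|tree cherry large|
|hospital         |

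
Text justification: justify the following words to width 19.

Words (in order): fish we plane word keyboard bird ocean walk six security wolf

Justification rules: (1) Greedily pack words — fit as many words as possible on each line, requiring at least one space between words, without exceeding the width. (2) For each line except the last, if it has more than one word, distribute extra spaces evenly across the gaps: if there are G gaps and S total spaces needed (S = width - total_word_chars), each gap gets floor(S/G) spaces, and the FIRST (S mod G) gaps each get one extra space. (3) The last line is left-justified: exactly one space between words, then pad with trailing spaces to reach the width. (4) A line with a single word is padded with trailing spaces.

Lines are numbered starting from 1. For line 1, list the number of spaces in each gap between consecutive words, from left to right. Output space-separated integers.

Line 1: ['fish', 'we', 'plane', 'word'] (min_width=18, slack=1)
Line 2: ['keyboard', 'bird', 'ocean'] (min_width=19, slack=0)
Line 3: ['walk', 'six', 'security'] (min_width=17, slack=2)
Line 4: ['wolf'] (min_width=4, slack=15)

Answer: 2 1 1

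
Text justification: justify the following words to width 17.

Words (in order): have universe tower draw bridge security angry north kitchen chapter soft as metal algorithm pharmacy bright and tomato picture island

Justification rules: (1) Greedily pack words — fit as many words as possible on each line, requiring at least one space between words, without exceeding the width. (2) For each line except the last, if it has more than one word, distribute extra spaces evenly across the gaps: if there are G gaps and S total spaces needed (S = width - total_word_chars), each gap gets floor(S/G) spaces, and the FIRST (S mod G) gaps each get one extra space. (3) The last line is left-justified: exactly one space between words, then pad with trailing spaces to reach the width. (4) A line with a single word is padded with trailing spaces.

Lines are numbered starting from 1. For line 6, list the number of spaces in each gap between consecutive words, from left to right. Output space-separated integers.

Line 1: ['have', 'universe'] (min_width=13, slack=4)
Line 2: ['tower', 'draw', 'bridge'] (min_width=17, slack=0)
Line 3: ['security', 'angry'] (min_width=14, slack=3)
Line 4: ['north', 'kitchen'] (min_width=13, slack=4)
Line 5: ['chapter', 'soft', 'as'] (min_width=15, slack=2)
Line 6: ['metal', 'algorithm'] (min_width=15, slack=2)
Line 7: ['pharmacy', 'bright'] (min_width=15, slack=2)
Line 8: ['and', 'tomato'] (min_width=10, slack=7)
Line 9: ['picture', 'island'] (min_width=14, slack=3)

Answer: 3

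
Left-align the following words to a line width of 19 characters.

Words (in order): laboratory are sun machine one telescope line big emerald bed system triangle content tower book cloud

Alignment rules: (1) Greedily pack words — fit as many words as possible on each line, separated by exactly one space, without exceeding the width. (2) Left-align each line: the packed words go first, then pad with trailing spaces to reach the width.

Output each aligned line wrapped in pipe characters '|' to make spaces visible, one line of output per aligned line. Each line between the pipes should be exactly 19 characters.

Answer: |laboratory are sun |
|machine one        |
|telescope line big |
|emerald bed system |
|triangle content   |
|tower book cloud   |

Derivation:
Line 1: ['laboratory', 'are', 'sun'] (min_width=18, slack=1)
Line 2: ['machine', 'one'] (min_width=11, slack=8)
Line 3: ['telescope', 'line', 'big'] (min_width=18, slack=1)
Line 4: ['emerald', 'bed', 'system'] (min_width=18, slack=1)
Line 5: ['triangle', 'content'] (min_width=16, slack=3)
Line 6: ['tower', 'book', 'cloud'] (min_width=16, slack=3)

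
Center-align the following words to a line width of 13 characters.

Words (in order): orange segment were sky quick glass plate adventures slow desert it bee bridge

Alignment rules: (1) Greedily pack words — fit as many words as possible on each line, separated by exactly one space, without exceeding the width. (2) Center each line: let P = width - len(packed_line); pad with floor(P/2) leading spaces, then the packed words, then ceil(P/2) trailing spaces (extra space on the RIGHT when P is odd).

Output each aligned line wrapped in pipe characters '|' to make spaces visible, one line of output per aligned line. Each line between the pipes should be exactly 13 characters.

Answer: |   orange    |
|segment were |
|  sky quick  |
| glass plate |
| adventures  |
| slow desert |
|it bee bridge|

Derivation:
Line 1: ['orange'] (min_width=6, slack=7)
Line 2: ['segment', 'were'] (min_width=12, slack=1)
Line 3: ['sky', 'quick'] (min_width=9, slack=4)
Line 4: ['glass', 'plate'] (min_width=11, slack=2)
Line 5: ['adventures'] (min_width=10, slack=3)
Line 6: ['slow', 'desert'] (min_width=11, slack=2)
Line 7: ['it', 'bee', 'bridge'] (min_width=13, slack=0)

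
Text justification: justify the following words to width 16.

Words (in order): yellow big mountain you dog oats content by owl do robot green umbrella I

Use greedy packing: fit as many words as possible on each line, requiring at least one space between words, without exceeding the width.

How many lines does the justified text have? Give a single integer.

Line 1: ['yellow', 'big'] (min_width=10, slack=6)
Line 2: ['mountain', 'you', 'dog'] (min_width=16, slack=0)
Line 3: ['oats', 'content', 'by'] (min_width=15, slack=1)
Line 4: ['owl', 'do', 'robot'] (min_width=12, slack=4)
Line 5: ['green', 'umbrella', 'I'] (min_width=16, slack=0)
Total lines: 5

Answer: 5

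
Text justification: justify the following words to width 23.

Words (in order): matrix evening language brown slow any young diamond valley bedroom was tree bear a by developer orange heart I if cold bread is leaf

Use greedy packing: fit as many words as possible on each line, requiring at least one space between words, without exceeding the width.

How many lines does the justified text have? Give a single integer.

Answer: 6

Derivation:
Line 1: ['matrix', 'evening', 'language'] (min_width=23, slack=0)
Line 2: ['brown', 'slow', 'any', 'young'] (min_width=20, slack=3)
Line 3: ['diamond', 'valley', 'bedroom'] (min_width=22, slack=1)
Line 4: ['was', 'tree', 'bear', 'a', 'by'] (min_width=18, slack=5)
Line 5: ['developer', 'orange', 'heart'] (min_width=22, slack=1)
Line 6: ['I', 'if', 'cold', 'bread', 'is', 'leaf'] (min_width=23, slack=0)
Total lines: 6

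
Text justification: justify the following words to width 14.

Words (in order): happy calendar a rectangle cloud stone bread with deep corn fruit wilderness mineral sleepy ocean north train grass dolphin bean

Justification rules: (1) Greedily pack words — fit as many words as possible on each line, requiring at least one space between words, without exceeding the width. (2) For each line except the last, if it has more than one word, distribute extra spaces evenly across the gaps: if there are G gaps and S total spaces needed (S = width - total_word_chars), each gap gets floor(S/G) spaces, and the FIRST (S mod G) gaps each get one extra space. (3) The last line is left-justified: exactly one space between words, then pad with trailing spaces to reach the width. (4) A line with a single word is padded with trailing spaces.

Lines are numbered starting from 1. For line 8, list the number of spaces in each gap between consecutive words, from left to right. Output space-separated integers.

Answer: 1

Derivation:
Line 1: ['happy', 'calendar'] (min_width=14, slack=0)
Line 2: ['a', 'rectangle'] (min_width=11, slack=3)
Line 3: ['cloud', 'stone'] (min_width=11, slack=3)
Line 4: ['bread', 'with'] (min_width=10, slack=4)
Line 5: ['deep', 'corn'] (min_width=9, slack=5)
Line 6: ['fruit'] (min_width=5, slack=9)
Line 7: ['wilderness'] (min_width=10, slack=4)
Line 8: ['mineral', 'sleepy'] (min_width=14, slack=0)
Line 9: ['ocean', 'north'] (min_width=11, slack=3)
Line 10: ['train', 'grass'] (min_width=11, slack=3)
Line 11: ['dolphin', 'bean'] (min_width=12, slack=2)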